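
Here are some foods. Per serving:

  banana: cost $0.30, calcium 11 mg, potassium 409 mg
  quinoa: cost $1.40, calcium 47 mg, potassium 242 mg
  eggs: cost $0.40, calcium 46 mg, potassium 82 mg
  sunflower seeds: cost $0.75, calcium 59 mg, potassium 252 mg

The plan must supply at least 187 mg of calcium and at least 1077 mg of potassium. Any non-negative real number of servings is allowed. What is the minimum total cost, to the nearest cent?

$2.02

banana only: max(187/11, 1077/409) = 17 servings → $5.10.
quinoa only: max(187/47, 1077/242) = 4.45 servings → $6.23.
eggs only: max(187/46, 1077/82) = 13.13 servings → $5.25.
sunflower seeds only: max(187/59, 1077/252) = 4.274 servings → $3.21.
banana + quinoa with both tight: 0.324 servings and 3.903 servings → $5.56.
banana + eggs with both tight: 1.91 servings and 3.609 servings → $2.02.
banana + sunflower seeds with both tight: 0.7687 servings and 3.026 servings → $2.50.
quinoa + eggs: the both-tight solution has a negative serving — not a feasible corner.
quinoa + sunflower seeds: intersection lies outside the first quadrant.
eggs + sunflower seeds: the both-tight solution has a negative serving — not a feasible corner.
So the least-cost plan costs $2.02.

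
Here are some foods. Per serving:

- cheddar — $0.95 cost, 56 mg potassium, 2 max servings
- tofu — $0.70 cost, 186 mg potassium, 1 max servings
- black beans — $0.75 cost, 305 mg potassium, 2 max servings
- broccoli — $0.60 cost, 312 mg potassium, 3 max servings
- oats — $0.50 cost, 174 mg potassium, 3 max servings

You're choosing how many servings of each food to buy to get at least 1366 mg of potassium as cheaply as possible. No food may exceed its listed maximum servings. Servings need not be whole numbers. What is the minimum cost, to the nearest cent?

Cost per mg of potassium: broccoli $0.0019, black beans $0.0025, oats $0.0029, tofu $0.0038, cheddar $0.0170.
Take 3 servings of broccoli: +936.0 mg potassium for $1.80 (total $1.80, still need 430.0 mg).
Take 1.41 servings of black beans: +430.0 mg potassium for $1.06 (total $2.86, still need 0.0 mg).
Greedy by cheapest-per-mg is optimal for a single linear constraint, so the minimum cost is $2.86.

$2.86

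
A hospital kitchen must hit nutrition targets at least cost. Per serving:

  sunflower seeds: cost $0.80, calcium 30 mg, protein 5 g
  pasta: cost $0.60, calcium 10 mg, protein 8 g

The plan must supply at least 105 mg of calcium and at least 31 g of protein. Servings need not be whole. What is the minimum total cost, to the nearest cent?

$3.51

Minimising a linear cost over {calcium ≥ 105, protein ≥ 31, servings ≥ 0} — the optimum is at a vertex, using one or two foods.
sunflower seeds only: max(105/30, 31/5) = 6.2 servings → $4.96.
pasta only: max(105/10, 31/8) = 10.5 servings → $6.30.
sunflower seeds + pasta with both tight: 2.789 servings and 2.132 servings → $3.51.
So the least-cost plan costs $3.51.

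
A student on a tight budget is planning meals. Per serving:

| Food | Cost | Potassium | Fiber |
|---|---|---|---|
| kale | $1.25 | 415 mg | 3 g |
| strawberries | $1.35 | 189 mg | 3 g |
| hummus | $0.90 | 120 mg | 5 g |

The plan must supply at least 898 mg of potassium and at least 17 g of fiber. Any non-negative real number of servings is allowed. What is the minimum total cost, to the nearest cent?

$4.07

Minimising a linear cost over {potassium ≥ 898, fiber ≥ 17, servings ≥ 0} — the optimum is at a vertex, using one or two foods.
kale only: max(898/415, 17/3) = 5.667 servings → $7.08.
strawberries only: max(898/189, 17/3) = 5.667 servings → $7.65.
hummus only: max(898/120, 17/5) = 7.483 servings → $6.74.
kale + strawberries with both targets exact would need a negative amount; discard.
kale + hummus with both tight: 1.429 servings and 2.543 servings → $4.07.
strawberries + hummus with both tight: 4.188 servings and 0.8872 servings → $6.45.
So the least-cost plan costs $4.07.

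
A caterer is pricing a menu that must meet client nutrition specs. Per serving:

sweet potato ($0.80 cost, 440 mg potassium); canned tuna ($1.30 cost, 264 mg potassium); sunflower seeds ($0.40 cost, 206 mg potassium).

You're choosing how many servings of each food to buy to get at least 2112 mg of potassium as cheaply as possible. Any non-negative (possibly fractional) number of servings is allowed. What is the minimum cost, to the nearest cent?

Cost per mg of potassium: sweet potato $0.0018, sunflower seeds $0.0019, canned tuna $0.0049.
With no serving limits, use only sweet potato: 2112 mg / 440 mg = 4.8 servings × $0.80 = $3.84.

$3.84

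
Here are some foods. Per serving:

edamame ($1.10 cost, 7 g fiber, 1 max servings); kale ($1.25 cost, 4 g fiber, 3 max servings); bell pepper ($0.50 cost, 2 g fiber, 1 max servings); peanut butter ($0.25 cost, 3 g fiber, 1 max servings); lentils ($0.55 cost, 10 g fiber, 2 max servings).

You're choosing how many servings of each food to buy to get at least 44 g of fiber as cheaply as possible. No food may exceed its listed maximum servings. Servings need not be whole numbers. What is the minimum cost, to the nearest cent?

$6.70

Cost per g of fiber: lentils $0.0550, peanut butter $0.0833, edamame $0.1571, bell pepper $0.2500, kale $0.3125.
Take 2 servings of lentils: +20.0 g fiber for $1.10 (total $1.10, still need 24.0 g).
Take 1 serving of peanut butter: +3.0 g fiber for $0.25 (total $1.35, still need 21.0 g).
Take 1 serving of edamame: +7.0 g fiber for $1.10 (total $2.45, still need 14.0 g).
Take 1 serving of bell pepper: +2.0 g fiber for $0.50 (total $2.95, still need 12.0 g).
Take 3 servings of kale: +12.0 g fiber for $3.75 (total $6.70, still need 0.0 g).
Filling from the cheapest source first is optimal under one linear minimum: $6.70.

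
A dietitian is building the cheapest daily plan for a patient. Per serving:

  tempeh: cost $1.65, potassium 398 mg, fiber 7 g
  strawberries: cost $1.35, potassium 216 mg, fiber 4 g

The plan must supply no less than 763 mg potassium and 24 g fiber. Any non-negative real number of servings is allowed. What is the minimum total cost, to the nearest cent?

Compare the cost at each extreme point of the feasible region.
tempeh only: max(763/398, 24/7) = 3.429 servings → $5.66.
strawberries only: max(763/216, 24/4) = 6 servings → $8.10.
tempeh + strawberries with both targets exact would need a negative amount; discard.
So the least-cost plan costs $5.66.

$5.66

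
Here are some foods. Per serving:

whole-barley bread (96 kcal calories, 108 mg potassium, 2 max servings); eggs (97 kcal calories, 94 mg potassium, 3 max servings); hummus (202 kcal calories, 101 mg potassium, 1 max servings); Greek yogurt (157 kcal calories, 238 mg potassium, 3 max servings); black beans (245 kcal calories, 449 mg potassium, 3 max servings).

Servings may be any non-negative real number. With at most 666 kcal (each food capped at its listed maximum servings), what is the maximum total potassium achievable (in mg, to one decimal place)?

Potassium per kcal: black beans 1.833, Greek yogurt 1.516, whole-barley bread 1.125, eggs 0.9691, hummus 0.5.
Take 2.718 servings of black beans: uses 666 kcal, +1220.5 mg potassium (running total 1220.5 mg).
Filling greedily by potassium-per-kcal is optimal for one linear limit, giving 1220.5 mg.

1220.5 mg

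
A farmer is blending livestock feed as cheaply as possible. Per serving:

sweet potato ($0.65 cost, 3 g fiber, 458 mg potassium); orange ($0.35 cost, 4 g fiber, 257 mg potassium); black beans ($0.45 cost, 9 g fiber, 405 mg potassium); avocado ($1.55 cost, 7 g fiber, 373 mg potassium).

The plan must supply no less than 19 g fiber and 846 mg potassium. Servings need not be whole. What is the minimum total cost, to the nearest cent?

$0.95

Compare the cost at each extreme point of the feasible region.
sweet potato only: max(19/3, 846/458) = 6.333 servings → $4.12.
orange only: max(19/4, 846/257) = 4.75 servings → $1.66.
black beans only: max(19/9, 846/405) = 2.111 servings → $0.95.
avocado only: max(19/7, 846/373) = 2.714 servings → $4.21.
sweet potato + orange: the both-tight solution has a negative serving — not a feasible corner.
sweet potato + black beans with both targets exact would need a negative amount; discard.
sweet potato + avocado with both targets exact would need a negative amount; discard.
orange + black beans: the both-tight solution has a negative serving — not a feasible corner.
orange + avocado with both targets exact would need a negative amount; discard.
black beans + avocado: the both-tight solution has a negative serving — not a feasible corner.
The minimum over all feasible corners is $0.95.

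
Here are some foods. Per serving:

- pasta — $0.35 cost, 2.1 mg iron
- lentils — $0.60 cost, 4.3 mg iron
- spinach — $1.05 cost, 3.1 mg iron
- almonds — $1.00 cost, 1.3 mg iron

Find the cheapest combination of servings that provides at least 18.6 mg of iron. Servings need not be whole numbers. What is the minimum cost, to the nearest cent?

Cost per mg of iron: lentils $0.1395, pasta $0.1667, spinach $0.3387, almonds $0.7692.
With no serving limits, use only lentils: 18.6 mg / 4.3 mg = 4.326 servings × $0.60 = $2.60.

$2.60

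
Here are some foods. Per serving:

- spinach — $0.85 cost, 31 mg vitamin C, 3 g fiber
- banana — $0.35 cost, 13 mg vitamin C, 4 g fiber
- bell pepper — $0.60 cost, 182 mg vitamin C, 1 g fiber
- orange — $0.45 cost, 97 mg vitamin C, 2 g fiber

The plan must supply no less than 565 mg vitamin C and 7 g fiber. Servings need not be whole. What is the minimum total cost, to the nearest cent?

At the optimum either one food covers both requirements or two foods hit both targets exactly; no other combination can be cheaper.
spinach only: max(565/31, 7/3) = 18.23 servings → $15.49.
banana only: max(565/13, 7/4) = 43.46 servings → $15.21.
bell pepper only: max(565/182, 7/1) = 7 servings → $4.20.
orange only: max(565/97, 7/2) = 5.825 servings → $2.62.
spinach + banana: intersection lies outside the first quadrant.
spinach + bell pepper with both tight: 1.377 servings and 2.87 servings → $2.89.
spinach + orange with both targets exact would need a negative amount; discard.
banana + bell pepper with both tight: 0.9916 servings and 3.034 servings → $2.17.
banana + orange: the both-tight solution has a negative serving — not a feasible corner.
bell pepper + orange with both tight: 1.689 servings and 2.655 servings → $2.21.
So the least-cost plan costs $2.17.

$2.17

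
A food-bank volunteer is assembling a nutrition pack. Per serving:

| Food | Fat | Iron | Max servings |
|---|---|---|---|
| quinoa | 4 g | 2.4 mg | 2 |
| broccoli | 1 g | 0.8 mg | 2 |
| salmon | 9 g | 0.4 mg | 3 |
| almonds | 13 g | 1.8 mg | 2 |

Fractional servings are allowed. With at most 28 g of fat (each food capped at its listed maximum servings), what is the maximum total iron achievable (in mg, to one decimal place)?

8.9 mg

Iron per g fat: broccoli 0.8, quinoa 0.6, almonds 0.1385, salmon 0.04444.
Take 2 servings of broccoli: uses 2 g fat, +1.6 mg iron (running total 1.6 mg).
Take 2 servings of quinoa: uses 8 g fat, +4.8 mg iron (running total 6.4 mg).
Take 1.385 servings of almonds: uses 18 g fat, +2.5 mg iron (running total 8.9 mg).
Greedy by best ratio exhausts the fat allowance optimally: 8.9 mg.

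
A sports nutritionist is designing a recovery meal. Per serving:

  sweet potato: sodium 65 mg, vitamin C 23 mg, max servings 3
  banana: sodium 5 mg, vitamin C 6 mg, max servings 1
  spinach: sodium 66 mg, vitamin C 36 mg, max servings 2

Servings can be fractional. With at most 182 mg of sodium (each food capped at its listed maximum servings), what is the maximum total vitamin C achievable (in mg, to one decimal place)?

Vitamin C per mg sodium: banana 1.2, spinach 0.5455, sweet potato 0.3538.
Take 1 serving of banana: uses 5 mg sodium, +6.0 mg vitamin C (running total 6.0 mg).
Take 2 servings of spinach: uses 132 mg sodium, +72.0 mg vitamin C (running total 78.0 mg).
Take 0.6923 servings of sweet potato: uses 45 mg sodium, +15.9 mg vitamin C (running total 93.9 mg).
Filling greedily by vitamin C-per-mg sodium is optimal for one linear limit, giving 93.9 mg.

93.9 mg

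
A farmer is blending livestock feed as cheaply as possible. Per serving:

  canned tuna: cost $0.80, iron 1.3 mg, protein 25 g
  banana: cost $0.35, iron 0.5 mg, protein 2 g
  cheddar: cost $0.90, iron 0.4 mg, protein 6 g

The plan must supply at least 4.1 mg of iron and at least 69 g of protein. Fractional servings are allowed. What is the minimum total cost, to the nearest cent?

$2.52

canned tuna only: max(4.1/1.3, 69/25) = 3.154 servings → $2.52.
banana only: max(4.1/0.5, 69/2) = 34.5 servings → $12.07.
cheddar only: max(4.1/0.4, 69/6) = 11.5 servings → $10.35.
canned tuna + banana with both tight: 2.657 servings and 1.293 servings → $2.58.
canned tuna + cheddar with both tight: 1.364 servings and 5.818 servings → $6.33.
banana + cheddar with both targets exact would need a negative amount; discard.
So the least-cost plan costs $2.52.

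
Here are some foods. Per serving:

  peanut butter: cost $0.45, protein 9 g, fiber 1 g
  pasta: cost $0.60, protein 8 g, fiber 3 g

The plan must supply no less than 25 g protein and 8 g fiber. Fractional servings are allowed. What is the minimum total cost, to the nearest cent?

An LP optimum is at a vertex; with two nutrient constraints at most two foods are used. Check each candidate.
peanut butter only: max(25/9, 8/1) = 8 servings → $3.60.
pasta only: max(25/8, 8/3) = 3.125 servings → $1.88.
peanut butter + pasta with both tight: 0.5789 servings and 2.474 servings → $1.74.
So the least-cost plan costs $1.74.

$1.74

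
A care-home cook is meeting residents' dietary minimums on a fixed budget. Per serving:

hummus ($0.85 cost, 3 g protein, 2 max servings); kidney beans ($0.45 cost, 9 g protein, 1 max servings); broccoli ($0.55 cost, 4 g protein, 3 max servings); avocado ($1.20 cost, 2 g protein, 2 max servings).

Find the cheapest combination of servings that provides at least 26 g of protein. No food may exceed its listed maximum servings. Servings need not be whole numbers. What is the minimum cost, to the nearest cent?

$3.52

Cost per g of protein: kidney beans $0.0500, broccoli $0.1375, hummus $0.2833, avocado $0.6000.
Take 1 serving of kidney beans: +9.0 g protein for $0.45 (total $0.45, still need 17.0 g).
Take 3 servings of broccoli: +12.0 g protein for $1.65 (total $2.10, still need 5.0 g).
Take 1.667 servings of hummus: +5.0 g protein for $1.42 (total $3.52, still need 0.0 g).
Filling from the cheapest source first is optimal under one linear minimum: $3.52.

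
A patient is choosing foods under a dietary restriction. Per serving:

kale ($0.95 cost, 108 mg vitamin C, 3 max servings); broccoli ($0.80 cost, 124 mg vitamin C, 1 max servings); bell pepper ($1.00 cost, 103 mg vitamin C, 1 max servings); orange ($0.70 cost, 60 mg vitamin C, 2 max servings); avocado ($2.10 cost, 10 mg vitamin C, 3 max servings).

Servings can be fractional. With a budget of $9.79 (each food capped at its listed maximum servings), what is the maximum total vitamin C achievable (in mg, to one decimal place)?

Vitamin C per dollar: broccoli 155, kale 113.7, bell pepper 103, orange 85.71, avocado 4.762.
Take 1 serving of broccoli: spends $0.80, +124.0 mg vitamin C (running total 124.0 mg).
Take 3 servings of kale: spends $2.85, +324.0 mg vitamin C (running total 448.0 mg).
Take 1 serving of bell pepper: spends $1.00, +103.0 mg vitamin C (running total 551.0 mg).
Take 2 servings of orange: spends $1.40, +120.0 mg vitamin C (running total 671.0 mg).
Take 1.781 servings of avocado: spends $3.74, +17.8 mg vitamin C (running total 688.8 mg).
Filling greedily by vitamin C-per-dollar is optimal for one linear limit, giving 688.8 mg.

688.8 mg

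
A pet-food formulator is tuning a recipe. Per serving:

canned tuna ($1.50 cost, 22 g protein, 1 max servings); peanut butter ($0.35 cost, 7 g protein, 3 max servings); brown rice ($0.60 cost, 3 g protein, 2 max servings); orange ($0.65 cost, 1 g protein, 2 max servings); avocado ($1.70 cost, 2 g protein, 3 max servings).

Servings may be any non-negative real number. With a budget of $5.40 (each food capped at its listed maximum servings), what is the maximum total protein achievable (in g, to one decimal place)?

51.4 g

Protein per dollar: peanut butter 20, canned tuna 14.67, brown rice 5, orange 1.538, avocado 1.176.
Take 3 servings of peanut butter: spends $1.05, +21.0 g protein (running total 21.0 g).
Take 1 serving of canned tuna: spends $1.50, +22.0 g protein (running total 43.0 g).
Take 2 servings of brown rice: spends $1.20, +6.0 g protein (running total 49.0 g).
Take 2 servings of orange: spends $1.30, +2.0 g protein (running total 51.0 g).
Take 0.2059 servings of avocado: spends $0.35, +0.4 g protein (running total 51.4 g).
Greedy by best ratio exhausts the cost allowance optimally: 51.4 g.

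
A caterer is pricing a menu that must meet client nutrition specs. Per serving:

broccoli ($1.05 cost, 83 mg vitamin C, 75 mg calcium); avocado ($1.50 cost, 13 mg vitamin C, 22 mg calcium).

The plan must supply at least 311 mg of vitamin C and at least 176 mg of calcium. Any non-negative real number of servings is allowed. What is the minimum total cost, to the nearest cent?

$3.93

An LP optimum is at a vertex; with two nutrient constraints at most two foods are used. Check each candidate.
broccoli only: max(311/83, 176/75) = 3.747 servings → $3.93.
avocado only: max(311/13, 176/22) = 23.92 servings → $35.88.
broccoli + avocado: intersection lies outside the first quadrant.
Cheapest feasible corner: $3.93.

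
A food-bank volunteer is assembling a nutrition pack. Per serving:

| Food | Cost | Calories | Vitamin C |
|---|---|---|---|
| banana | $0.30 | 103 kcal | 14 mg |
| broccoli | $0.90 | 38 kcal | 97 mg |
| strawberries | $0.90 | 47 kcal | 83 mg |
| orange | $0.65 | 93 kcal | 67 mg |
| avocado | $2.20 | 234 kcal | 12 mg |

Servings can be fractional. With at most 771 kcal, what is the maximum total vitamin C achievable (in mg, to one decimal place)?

Vitamin C per kcal: broccoli 2.553, strawberries 1.766, orange 0.7204, banana 0.1359, avocado 0.05128.
With no serving limits, spend the whole calories allowance on broccoli: 771 kcal / 38 kcal × 97 mg = 1968.1 mg.

1968.1 mg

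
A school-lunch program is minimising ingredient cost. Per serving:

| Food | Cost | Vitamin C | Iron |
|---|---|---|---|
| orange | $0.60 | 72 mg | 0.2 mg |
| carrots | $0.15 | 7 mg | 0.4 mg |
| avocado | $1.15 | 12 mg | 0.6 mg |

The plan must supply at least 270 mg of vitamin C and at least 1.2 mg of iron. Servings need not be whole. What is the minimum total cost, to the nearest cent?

$2.36

For a min-cost LP with two ≥-constraints, a basic feasible solution has at most two positive variables.
orange only: max(270/72, 1.2/0.2) = 6 servings → $3.60.
carrots only: max(270/7, 1.2/0.4) = 38.57 servings → $5.79.
avocado only: max(270/12, 1.2/0.6) = 22.5 servings → $25.88.
orange + carrots with both tight: 3.635 servings and 1.182 servings → $2.36.
orange + avocado with both tight: 3.618 servings and 0.7941 servings → $3.08.
carrots + avocado: the both-tight solution has a negative serving — not a feasible corner.
So the least-cost plan costs $2.36.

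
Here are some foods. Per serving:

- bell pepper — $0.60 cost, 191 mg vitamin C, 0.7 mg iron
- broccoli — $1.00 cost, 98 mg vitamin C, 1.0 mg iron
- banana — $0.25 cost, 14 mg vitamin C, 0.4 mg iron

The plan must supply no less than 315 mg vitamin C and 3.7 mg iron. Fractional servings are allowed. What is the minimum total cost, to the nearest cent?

An LP optimum is at a vertex; with two nutrient constraints at most two foods are used. Check each candidate.
bell pepper only: max(315/191, 3.7/0.7) = 5.286 servings → $3.17.
broccoli only: max(315/98, 3.7/1.0) = 3.7 servings → $3.70.
banana only: max(315/14, 3.7/0.4) = 22.5 servings → $5.62.
bell pepper + broccoli: the both-tight solution has a negative serving — not a feasible corner.
bell pepper + banana with both tight: 1.114 servings and 7.3 servings → $2.49.
broccoli + banana with both tight: 2.944 servings and 1.889 servings → $3.42.
The minimum over all feasible corners is $2.49.

$2.49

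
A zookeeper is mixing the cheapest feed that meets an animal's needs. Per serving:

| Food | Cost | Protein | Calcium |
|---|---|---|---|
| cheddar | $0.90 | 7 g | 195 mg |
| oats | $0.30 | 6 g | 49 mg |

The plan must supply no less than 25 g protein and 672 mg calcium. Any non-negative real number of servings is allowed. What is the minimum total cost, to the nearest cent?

$3.12

For a min-cost LP with two ≥-constraints, a basic feasible solution has at most two positive variables.
cheddar only: max(25/7, 672/195) = 3.571 servings → $3.21.
oats only: max(25/6, 672/49) = 13.71 servings → $4.11.
cheddar + oats with both tight: 3.394 servings and 0.2068 servings → $3.12.
Cheapest feasible corner: $3.12.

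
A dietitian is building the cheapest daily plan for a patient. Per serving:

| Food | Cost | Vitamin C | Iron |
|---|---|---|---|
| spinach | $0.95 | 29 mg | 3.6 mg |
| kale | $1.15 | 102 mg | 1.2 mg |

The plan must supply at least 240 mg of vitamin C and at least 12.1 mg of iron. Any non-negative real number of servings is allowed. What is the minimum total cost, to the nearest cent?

Minimising a linear cost over {vitamin C ≥ 240, iron ≥ 12.1, servings ≥ 0} — the optimum is at a vertex, using one or two foods.
spinach only: max(240/29, 12.1/3.6) = 8.276 servings → $7.86.
kale only: max(240/102, 12.1/1.2) = 10.08 servings → $11.60.
spinach + kale with both tight: 2.847 servings and 1.544 servings → $4.48.
The minimum over all feasible corners is $4.48.

$4.48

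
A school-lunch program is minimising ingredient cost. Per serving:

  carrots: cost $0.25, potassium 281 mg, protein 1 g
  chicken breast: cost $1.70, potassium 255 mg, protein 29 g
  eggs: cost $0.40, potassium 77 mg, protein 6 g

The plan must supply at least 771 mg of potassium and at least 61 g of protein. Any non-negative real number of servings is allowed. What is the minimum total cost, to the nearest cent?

Two binding constraints pin down two serving amounts, so the optimal mix uses at most two foods. The candidates are each food alone (scaled to the tighter of potassium/protein) and each pair with both constraints tight.
carrots only: max(771/281, 61/1) = 61 servings → $15.25.
chicken breast only: max(771/255, 61/29) = 3.024 servings → $5.14.
eggs only: max(771/77, 61/6) = 10.17 servings → $4.07.
carrots + chicken breast with both tight: 0.8619 servings and 2.074 servings → $3.74.
carrots + eggs: intersection lies outside the first quadrant.
chicken breast + eggs with both tight: 0.101 servings and 9.679 servings → $4.04.
So the least-cost plan costs $3.74.

$3.74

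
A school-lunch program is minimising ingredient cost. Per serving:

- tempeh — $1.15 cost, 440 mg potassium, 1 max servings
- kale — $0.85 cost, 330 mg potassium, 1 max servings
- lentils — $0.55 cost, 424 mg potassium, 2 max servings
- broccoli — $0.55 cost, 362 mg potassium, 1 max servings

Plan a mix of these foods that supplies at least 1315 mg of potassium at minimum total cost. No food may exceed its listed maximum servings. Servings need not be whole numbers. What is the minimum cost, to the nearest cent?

$1.92

Cost per mg of potassium: lentils $0.0013, broccoli $0.0015, kale $0.0026, tempeh $0.0026.
Take 2 servings of lentils: +848.0 mg potassium for $1.10 (total $1.10, still need 467.0 mg).
Take 1 serving of broccoli: +362.0 mg potassium for $0.55 (total $1.65, still need 105.0 mg).
Take 0.3182 servings of kale: +105.0 mg potassium for $0.27 (total $1.92, still need 0.0 mg).
Filling from the cheapest source first is optimal under one linear minimum: $1.92.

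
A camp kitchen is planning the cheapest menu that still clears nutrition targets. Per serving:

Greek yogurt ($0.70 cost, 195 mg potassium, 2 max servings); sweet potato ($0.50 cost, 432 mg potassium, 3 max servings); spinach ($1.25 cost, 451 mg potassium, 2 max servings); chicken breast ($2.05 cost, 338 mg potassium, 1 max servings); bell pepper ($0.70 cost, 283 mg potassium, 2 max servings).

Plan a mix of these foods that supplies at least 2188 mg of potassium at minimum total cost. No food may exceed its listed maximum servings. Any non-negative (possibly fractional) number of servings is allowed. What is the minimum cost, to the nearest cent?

$3.80

Cost per mg of potassium: sweet potato $0.0012, bell pepper $0.0025, spinach $0.0028, Greek yogurt $0.0036, chicken breast $0.0061.
Take 3 servings of sweet potato: +1296.0 mg potassium for $1.50 (total $1.50, still need 892.0 mg).
Take 2 servings of bell pepper: +566.0 mg potassium for $1.40 (total $2.90, still need 326.0 mg).
Take 0.7228 servings of spinach: +326.0 mg potassium for $0.90 (total $3.80, still need 0.0 mg).
Greedy by cheapest-per-mg is optimal for a single linear constraint, so the minimum cost is $3.80.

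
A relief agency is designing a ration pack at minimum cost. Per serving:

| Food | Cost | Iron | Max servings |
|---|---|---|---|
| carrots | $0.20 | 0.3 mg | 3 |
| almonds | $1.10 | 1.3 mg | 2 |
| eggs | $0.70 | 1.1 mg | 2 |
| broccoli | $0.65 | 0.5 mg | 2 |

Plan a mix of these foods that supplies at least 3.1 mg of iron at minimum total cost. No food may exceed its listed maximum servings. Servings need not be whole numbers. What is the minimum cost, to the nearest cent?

$2.00

Cost per mg of iron: eggs $0.6364, carrots $0.6667, almonds $0.8462, broccoli $1.3000.
Take 2 servings of eggs: +2.2 mg iron for $1.40 (total $1.40, still need 0.9 mg).
Take 3 servings of carrots: +0.9 mg iron for $0.60 (total $2.00, still need 0.0 mg).
Filling from the cheapest source first is optimal under one linear minimum: $2.00.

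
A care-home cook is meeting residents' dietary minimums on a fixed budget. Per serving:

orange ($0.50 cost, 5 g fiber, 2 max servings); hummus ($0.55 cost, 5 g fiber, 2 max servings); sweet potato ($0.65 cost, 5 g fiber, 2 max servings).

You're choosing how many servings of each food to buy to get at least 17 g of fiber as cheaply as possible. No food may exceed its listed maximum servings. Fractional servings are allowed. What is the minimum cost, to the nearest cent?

$1.77

Cost per g of fiber: orange $0.1000, hummus $0.1100, sweet potato $0.1300.
Take 2 servings of orange: +10.0 g fiber for $1.00 (total $1.00, still need 7.0 g).
Take 1.4 servings of hummus: +7.0 g fiber for $0.77 (total $1.77, still need 0.0 g).
Filling from the cheapest source first is optimal under one linear minimum: $1.77.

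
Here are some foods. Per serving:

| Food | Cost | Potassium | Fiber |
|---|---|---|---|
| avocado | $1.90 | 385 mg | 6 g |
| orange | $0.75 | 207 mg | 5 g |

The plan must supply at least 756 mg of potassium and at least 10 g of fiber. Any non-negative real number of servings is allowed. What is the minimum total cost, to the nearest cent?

$2.74

This is a tiny linear program; its minimum lies at a vertex of the feasible set. List the vertices and price them.
avocado only: max(756/385, 10/6) = 1.964 servings → $3.73.
orange only: max(756/207, 10/5) = 3.652 servings → $2.74.
avocado + orange: the both-tight solution has a negative serving — not a feasible corner.
The minimum over all feasible corners is $2.74.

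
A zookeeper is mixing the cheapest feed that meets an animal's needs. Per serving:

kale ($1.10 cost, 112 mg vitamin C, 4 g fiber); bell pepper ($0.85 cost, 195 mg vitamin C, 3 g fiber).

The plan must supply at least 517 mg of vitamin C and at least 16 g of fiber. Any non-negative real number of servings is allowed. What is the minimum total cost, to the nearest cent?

The cheapest plan sits at a corner of the feasible region — with two constraints it uses at most two foods.
kale only: max(517/112, 16/4) = 4.616 servings → $5.08.
bell pepper only: max(517/195, 16/3) = 5.333 servings → $4.53.
kale + bell pepper with both tight: 3.534 servings and 0.6216 servings → $4.42.
Cheapest feasible corner: $4.42.

$4.42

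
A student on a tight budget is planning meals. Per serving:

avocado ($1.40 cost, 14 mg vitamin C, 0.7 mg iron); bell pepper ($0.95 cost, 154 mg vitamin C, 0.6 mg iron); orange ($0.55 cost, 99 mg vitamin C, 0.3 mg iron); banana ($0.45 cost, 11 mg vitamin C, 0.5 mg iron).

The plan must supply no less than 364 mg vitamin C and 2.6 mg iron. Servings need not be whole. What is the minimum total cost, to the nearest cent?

avocado only: max(364/14, 2.6/0.7) = 26 servings → $36.40.
bell pepper only: max(364/154, 2.6/0.6) = 4.333 servings → $4.12.
orange only: max(364/99, 2.6/0.3) = 8.667 servings → $4.77.
banana only: max(364/11, 2.6/0.5) = 33.09 servings → $14.89.
avocado + bell pepper with both tight: 1.831 servings and 2.197 servings → $4.65.
avocado + orange with both tight: 2.276 servings and 3.355 servings → $5.03.
avocado + banana with both targets exact would need a negative amount; discard.
bell pepper + orange: the both-tight solution has a negative serving — not a feasible corner.
bell pepper + banana with both tight: 2.179 servings and 2.585 servings → $3.23.
orange + banana with both tight: 3.32 servings and 3.208 servings → $3.27.
The minimum over all feasible corners is $3.23.

$3.23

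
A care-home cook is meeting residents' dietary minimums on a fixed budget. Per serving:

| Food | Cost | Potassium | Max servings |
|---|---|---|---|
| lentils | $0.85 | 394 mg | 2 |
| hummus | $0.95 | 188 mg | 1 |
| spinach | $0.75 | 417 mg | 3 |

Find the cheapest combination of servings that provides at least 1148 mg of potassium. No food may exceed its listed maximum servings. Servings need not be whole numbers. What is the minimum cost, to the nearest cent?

Cost per mg of potassium: spinach $0.0018, lentils $0.0022, hummus $0.0051.
Take 2.753 servings of spinach: +1148.0 mg potassium for $2.06 (total $2.06, still need 0.0 mg).
Filling from the cheapest source first is optimal under one linear minimum: $2.06.

$2.06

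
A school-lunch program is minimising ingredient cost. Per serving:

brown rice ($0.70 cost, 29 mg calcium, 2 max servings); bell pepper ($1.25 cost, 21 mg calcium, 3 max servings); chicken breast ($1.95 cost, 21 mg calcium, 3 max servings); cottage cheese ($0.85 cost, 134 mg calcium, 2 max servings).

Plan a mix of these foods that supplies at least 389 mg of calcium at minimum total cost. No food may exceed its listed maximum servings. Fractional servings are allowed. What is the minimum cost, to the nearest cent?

Cost per mg of calcium: cottage cheese $0.0063, brown rice $0.0241, bell pepper $0.0595, chicken breast $0.0929.
Take 2 servings of cottage cheese: +268.0 mg calcium for $1.70 (total $1.70, still need 121.0 mg).
Take 2 servings of brown rice: +58.0 mg calcium for $1.40 (total $3.10, still need 63.0 mg).
Take 3 servings of bell pepper: +63.0 mg calcium for $3.75 (total $6.85, still need 0.0 mg).
Greedy by cheapest-per-mg is optimal for a single linear constraint, so the minimum cost is $6.85.

$6.85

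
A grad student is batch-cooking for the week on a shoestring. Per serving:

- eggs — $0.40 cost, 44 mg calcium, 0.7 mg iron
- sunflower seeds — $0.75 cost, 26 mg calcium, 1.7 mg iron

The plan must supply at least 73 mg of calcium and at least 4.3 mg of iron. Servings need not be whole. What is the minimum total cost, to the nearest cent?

A basic optimal solution has at most two foods positive. Try each food alone and each pair with both targets met exactly.
eggs only: max(73/44, 4.3/0.7) = 6.143 servings → $2.46.
sunflower seeds only: max(73/26, 4.3/1.7) = 2.808 servings → $2.11.
eggs + sunflower seeds with both tight: 0.2173 servings and 2.44 servings → $1.92.
So the least-cost plan costs $1.92.

$1.92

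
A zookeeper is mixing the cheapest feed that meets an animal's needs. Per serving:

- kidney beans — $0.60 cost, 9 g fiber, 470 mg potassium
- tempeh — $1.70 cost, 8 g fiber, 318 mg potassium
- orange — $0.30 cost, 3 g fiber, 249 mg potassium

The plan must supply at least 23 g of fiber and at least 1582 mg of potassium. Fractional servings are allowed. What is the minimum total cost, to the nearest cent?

$1.95

Two binding constraints pin down two serving amounts, so the optimal mix uses at most two foods. The candidates are each food alone (scaled to the tighter of fiber/potassium) and each pair with both constraints tight.
kidney beans only: max(23/9, 1582/470) = 3.366 servings → $2.02.
tempeh only: max(23/8, 1582/318) = 4.975 servings → $8.46.
orange only: max(23/3, 1582/249) = 7.667 servings → $2.30.
kidney beans + tempeh with both targets exact would need a negative amount; discard.
kidney beans + orange with both tight: 1.181 servings and 4.125 servings → $1.95.
tempeh + orange with both tight: 0.9451 servings and 5.146 servings → $3.15.
Cheapest feasible corner: $1.95.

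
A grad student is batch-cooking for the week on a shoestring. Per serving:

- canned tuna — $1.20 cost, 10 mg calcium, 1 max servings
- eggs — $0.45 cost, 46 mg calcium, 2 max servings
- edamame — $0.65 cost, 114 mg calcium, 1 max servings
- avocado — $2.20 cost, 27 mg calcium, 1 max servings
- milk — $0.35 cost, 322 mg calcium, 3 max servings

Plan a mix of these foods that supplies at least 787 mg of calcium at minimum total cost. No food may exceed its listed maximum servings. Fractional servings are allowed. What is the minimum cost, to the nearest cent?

$0.86

Cost per mg of calcium: milk $0.0011, edamame $0.0057, eggs $0.0098, avocado $0.0815, canned tuna $0.1200.
Take 2.444 servings of milk: +787.0 mg calcium for $0.86 (total $0.86, still need 0.0 mg).
Filling from the cheapest source first is optimal under one linear minimum: $0.86.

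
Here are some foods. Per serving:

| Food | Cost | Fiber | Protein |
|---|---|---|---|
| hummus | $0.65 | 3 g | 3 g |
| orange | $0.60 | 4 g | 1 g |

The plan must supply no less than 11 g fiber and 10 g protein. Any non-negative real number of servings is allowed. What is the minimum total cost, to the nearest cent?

$2.29

This is a tiny linear program; its minimum lies at a vertex of the feasible set. List the vertices and price them.
hummus only: max(11/3, 10/3) = 3.667 servings → $2.38.
orange only: max(11/4, 10/1) = 10 servings → $6.00.
hummus + orange with both tight: 3.222 servings and 0.3333 servings → $2.29.
So the least-cost plan costs $2.29.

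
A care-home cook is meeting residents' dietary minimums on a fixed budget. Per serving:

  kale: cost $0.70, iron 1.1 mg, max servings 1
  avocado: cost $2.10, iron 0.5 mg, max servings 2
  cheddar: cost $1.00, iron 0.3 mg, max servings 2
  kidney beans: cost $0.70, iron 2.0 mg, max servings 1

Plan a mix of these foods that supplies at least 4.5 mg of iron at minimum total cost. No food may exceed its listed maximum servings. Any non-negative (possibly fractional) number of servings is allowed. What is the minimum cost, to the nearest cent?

Cost per mg of iron: kidney beans $0.3500, kale $0.6364, cheddar $3.3333, avocado $4.2000.
Take 1 serving of kidney beans: +2.0 mg iron for $0.70 (total $0.70, still need 2.5 mg).
Take 1 serving of kale: +1.1 mg iron for $0.70 (total $1.40, still need 1.4 mg).
Take 2 servings of cheddar: +0.6 mg iron for $2.00 (total $3.40, still need 0.8 mg).
Take 1.6 servings of avocado: +0.8 mg iron for $3.36 (total $6.76, still need 0.0 mg).
Filling from the cheapest source first is optimal under one linear minimum: $6.76.

$6.76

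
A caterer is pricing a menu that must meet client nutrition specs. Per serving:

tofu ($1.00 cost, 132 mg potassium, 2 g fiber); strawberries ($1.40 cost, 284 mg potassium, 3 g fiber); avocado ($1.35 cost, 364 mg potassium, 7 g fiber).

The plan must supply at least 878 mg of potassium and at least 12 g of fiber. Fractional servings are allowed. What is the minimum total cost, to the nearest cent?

Check every corner: each single food scaled to meet both minima, and each pair solved so both constraints bind.
tofu only: max(878/132, 12/2) = 6.652 servings → $6.65.
strawberries only: max(878/284, 12/3) = 4 servings → $5.60.
avocado only: max(878/364, 12/7) = 2.412 servings → $3.26.
tofu + strawberries with both tight: 4.5 servings and 1 serving → $5.90.
tofu + avocado: the both-tight solution has a negative serving — not a feasible corner.
strawberries + avocado with both tight: 1.984 servings and 0.8638 servings → $3.94.
The minimum over all feasible corners is $3.26.

$3.26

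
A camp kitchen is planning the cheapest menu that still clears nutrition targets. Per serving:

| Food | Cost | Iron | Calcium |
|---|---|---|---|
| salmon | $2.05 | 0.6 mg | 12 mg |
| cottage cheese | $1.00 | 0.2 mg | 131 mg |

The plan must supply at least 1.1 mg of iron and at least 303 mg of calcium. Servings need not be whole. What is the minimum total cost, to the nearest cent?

$4.46

For a min-cost LP with two ≥-constraints, a basic feasible solution has at most two positive variables.
salmon only: max(1.1/0.6, 303/12) = 25.25 servings → $51.76.
cottage cheese only: max(1.1/0.2, 303/131) = 5.5 servings → $5.50.
salmon + cottage cheese with both tight: 1.096 servings and 2.213 servings → $4.46.
So the least-cost plan costs $4.46.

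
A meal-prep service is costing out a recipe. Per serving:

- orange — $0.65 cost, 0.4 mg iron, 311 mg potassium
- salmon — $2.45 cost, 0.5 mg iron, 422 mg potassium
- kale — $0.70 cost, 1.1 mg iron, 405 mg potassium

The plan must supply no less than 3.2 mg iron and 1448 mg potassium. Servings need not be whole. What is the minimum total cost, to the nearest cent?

$2.50

At the optimum either one food covers both requirements or two foods hit both targets exactly; no other combination can be cheaper.
orange only: max(3.2/0.4, 1448/311) = 8 servings → $5.20.
salmon only: max(3.2/0.5, 1448/422) = 6.4 servings → $15.68.
kale only: max(3.2/1.1, 1448/405) = 3.575 servings → $2.50.
orange + salmon with both targets exact would need a negative amount; discard.
orange + kale with both tight: 1.648 servings and 2.31 servings → $2.69.
salmon + kale with both tight: 1.134 servings and 2.394 servings → $4.45.
The minimum over all feasible corners is $2.50.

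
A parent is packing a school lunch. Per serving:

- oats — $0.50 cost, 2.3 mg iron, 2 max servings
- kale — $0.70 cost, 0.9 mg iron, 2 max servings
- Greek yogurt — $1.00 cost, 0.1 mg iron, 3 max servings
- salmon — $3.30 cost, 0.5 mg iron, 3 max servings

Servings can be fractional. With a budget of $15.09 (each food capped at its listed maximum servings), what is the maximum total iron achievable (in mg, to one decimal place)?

Iron per dollar: oats 4.6, kale 1.286, salmon 0.1515, Greek yogurt 0.1.
Take 2 servings of oats: spends $1.00, +4.6 mg iron (running total 4.6 mg).
Take 2 servings of kale: spends $1.40, +1.8 mg iron (running total 6.4 mg).
Take 3 servings of salmon: spends $9.90, +1.5 mg iron (running total 7.9 mg).
Take 2.79 servings of Greek yogurt: spends $2.79, +0.3 mg iron (running total 8.2 mg).
Filling greedily by iron-per-dollar is optimal for one linear limit, giving 8.2 mg.

8.2 mg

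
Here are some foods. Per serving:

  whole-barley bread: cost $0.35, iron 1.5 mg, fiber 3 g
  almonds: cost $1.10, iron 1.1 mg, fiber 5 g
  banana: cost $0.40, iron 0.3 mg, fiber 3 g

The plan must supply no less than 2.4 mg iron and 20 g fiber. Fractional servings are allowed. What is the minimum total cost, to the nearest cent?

whole-barley bread only: max(2.4/1.5, 20/3) = 6.667 servings → $2.33.
almonds only: max(2.4/1.1, 20/5) = 4 servings → $4.40.
banana only: max(2.4/0.3, 20/3) = 8 servings → $3.20.
whole-barley bread + almonds with both targets exact would need a negative amount; discard.
whole-barley bread + banana with both tight: 0.3333 servings and 6.333 servings → $2.65.
almonds + banana with both tight: 0.6667 servings and 5.556 servings → $2.96.
Cheapest feasible corner: $2.33.

$2.33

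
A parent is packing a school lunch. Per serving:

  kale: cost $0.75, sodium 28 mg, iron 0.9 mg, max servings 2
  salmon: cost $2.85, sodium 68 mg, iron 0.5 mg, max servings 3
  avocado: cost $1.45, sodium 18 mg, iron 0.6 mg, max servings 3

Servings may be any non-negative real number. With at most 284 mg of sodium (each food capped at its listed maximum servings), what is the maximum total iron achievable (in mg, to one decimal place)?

Iron per mg sodium: avocado 0.03333, kale 0.03214, salmon 0.007353.
Take 3 servings of avocado: uses 54 mg sodium, +1.8 mg iron (running total 1.8 mg).
Take 2 servings of kale: uses 56 mg sodium, +1.8 mg iron (running total 3.6 mg).
Take 2.559 servings of salmon: uses 174 mg sodium, +1.3 mg iron (running total 4.9 mg).
Filling greedily by iron-per-mg sodium is optimal for one linear limit, giving 4.9 mg.

4.9 mg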